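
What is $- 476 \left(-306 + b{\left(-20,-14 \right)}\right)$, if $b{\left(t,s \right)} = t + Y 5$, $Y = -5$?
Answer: $167076$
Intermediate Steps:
$b{\left(t,s \right)} = -25 + t$ ($b{\left(t,s \right)} = t - 25 = -25 + t$)
$- 476 \left(-306 + b{\left(-20,-14 \right)}\right) = - 476 \left(-306 - 45\right) = \left(-476\right) \left(-351\right) = 167076$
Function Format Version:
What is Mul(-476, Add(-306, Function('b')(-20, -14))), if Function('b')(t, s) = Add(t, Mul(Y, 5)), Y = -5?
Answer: 167076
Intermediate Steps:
Function('b')(t, s) = Add(-25, t) (Function('b')(t, s) = Add(t, Mul(-5, 5)) = Add(t, -25) = Add(-25, t))
Mul(-476, Add(-306, Function('b')(-20, -14))) = Mul(-476, Add(-306, Add(-25, -20))) = Mul(-476, Add(-306, -45)) = Mul(-476, -351) = 167076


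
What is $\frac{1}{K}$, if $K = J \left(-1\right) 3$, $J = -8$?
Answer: $\frac{1}{24} \approx 0.041667$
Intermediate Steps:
$K = 24$ ($K = \left(-8\right) \left(-1\right) 3 = 8 \cdot 3 = 24$)
$\frac{1}{K} = \frac{1}{24}$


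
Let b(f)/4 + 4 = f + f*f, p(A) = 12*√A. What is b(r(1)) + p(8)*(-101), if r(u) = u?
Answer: -8 - 2424*√2 ≈ -3436.1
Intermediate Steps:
b(f) = -16 + 4*f + 4*f² (b(f) = -16 + 4*(f + f*f) = -16 + 4*(f + f²) = -16 + (4*f + 4*f²) = -16 + 4*f + 4*f²)
b(r(1)) + p(8)*(-101) = (-16 + 4*1 + 4*1²) + (12*√8)*(-101) = (-16 + 4 + 4*1) + (12*(2*√2))*(-101) = (-16 + 4 + 4) + (24*√2)*(-101) = -8 - 2424*√2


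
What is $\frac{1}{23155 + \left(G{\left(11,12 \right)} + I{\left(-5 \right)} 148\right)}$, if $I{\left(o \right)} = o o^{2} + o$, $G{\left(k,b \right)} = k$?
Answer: $\frac{1}{3926} \approx 0.00025471$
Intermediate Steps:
$I{\left(o \right)} = o + o^{3}$ ($I{\left(o \right)} = o^{3} + o = o + o^{3}$)
$\frac{1}{23155 + \left(G{\left(11,12 \right)} + I{\left(-5 \right)} 148\right)} = \frac{1}{23155 + \left(11 + \left(-5 + \left(-5\right)^{3}\right) 148\right)} = \frac{1}{23155 + \left(11 + \left(-5 - 125\right) 148\right)} = \frac{1}{23155 + \left(11 - 19240\right)} = \frac{1}{23155 - 19229} = \frac{1}{3926}$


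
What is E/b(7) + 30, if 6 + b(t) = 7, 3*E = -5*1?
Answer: 85/3 ≈ 28.333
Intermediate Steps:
E = -5/3 (E = (-5*1)/3 = (⅓)*(-5) = -5/3 ≈ -1.6667)
b(t) = 1 (b(t) = -6 + 7 = 1)
E/b(7) + 30 = -5/3/1 + 30 = -5/3*1 + 30 = -5/3 + 30 = 85/3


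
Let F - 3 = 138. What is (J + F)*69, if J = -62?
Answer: 5451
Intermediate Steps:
F = 141 (F = 3 + 138 = 141)
(J + F)*69 = (-62 + 141)*69 = 79*69 = 5451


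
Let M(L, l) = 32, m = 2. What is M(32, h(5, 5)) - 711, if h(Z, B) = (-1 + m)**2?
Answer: -679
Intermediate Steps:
h(Z, B) = 1 (h(Z, B) = (-1 + 2)**2 = 1**2 = 1)
M(32, h(5, 5)) - 711 = 32 - 711 = -679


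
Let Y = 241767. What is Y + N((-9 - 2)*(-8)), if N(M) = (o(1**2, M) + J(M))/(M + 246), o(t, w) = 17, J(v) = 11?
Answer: 40375103/167 ≈ 2.4177e+5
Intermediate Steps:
N(M) = 28/(246 + M) (N(M) = (17 + 11)/(M + 246) = 28/(246 + M))
Y + N((-9 - 2)*(-8)) = 241767 + 28/(246 + (-9 - 2)*(-8)) = 241767 + 28/(246 - 11*(-8)) = 241767 + 28/(246 + 88) = 241767 + 28/334 = 241767 + 28*(1/334) = 241767 + 14/167 = 40375103/167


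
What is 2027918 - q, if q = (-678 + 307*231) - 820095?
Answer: 2777774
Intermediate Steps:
q = -749856 (q = (-678 + 70917) - 820095 = 70239 - 820095 = -749856)
2027918 - q = 2027918 - 1*(-749856) = 2027918 + 749856 = 2777774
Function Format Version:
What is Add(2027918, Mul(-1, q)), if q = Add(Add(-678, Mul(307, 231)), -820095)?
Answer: 2777774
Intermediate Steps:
q = -749856 (q = Add(Add(-678, 70917), -820095) = Add(70239, -820095) = -749856)
Add(2027918, Mul(-1, q)) = Add(2027918, Mul(-1, -749856)) = Add(2027918, 749856) = 2777774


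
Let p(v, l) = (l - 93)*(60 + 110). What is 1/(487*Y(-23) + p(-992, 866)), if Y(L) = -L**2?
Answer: -1/126213 ≈ -7.9231e-6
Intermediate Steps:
p(v, l) = -15810 + 170*l (p(v, l) = (-93 + l)*170 = -15810 + 170*l)
1/(487*Y(-23) + p(-992, 866)) = 1/(487*(-1*(-23)**2) + (-15810 + 170*866)) = 1/(487*(-1*529) + (-15810 + 147220)) = 1/(487*(-529) + 131410) = 1/(-257623 + 131410) = 1/(-126213) = -1/126213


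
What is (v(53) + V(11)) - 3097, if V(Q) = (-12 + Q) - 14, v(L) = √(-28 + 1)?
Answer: -3112 + 3*I*√3 ≈ -3112.0 + 5.1962*I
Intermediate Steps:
v(L) = 3*I*√3 (v(L) = √(-27) = 3*I*√3)
V(Q) = -26 + Q
(v(53) + V(11)) - 3097 = (3*I*√3 + (-26 + 11)) - 3097 = (3*I*√3 - 15) - 3097 = (-15 + 3*I*√3) - 3097 = -3112 + 3*I*√3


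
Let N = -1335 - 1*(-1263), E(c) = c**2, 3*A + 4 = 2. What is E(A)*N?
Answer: -32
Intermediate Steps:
A = -2/3 (A = -4/3 + (1/3)*2 = -4/3 + 2/3 = -2/3 ≈ -0.66667)
N = -72 (N = -1335 + 1263 = -72)
E(A)*N = (-2/3)**2*(-72) = (4/9)*(-72) = -32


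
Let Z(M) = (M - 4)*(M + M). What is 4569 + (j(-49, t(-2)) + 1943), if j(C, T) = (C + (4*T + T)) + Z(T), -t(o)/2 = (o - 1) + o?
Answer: 6633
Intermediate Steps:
Z(M) = 2*M*(-4 + M) (Z(M) = (-4 + M)*(2*M) = 2*M*(-4 + M))
t(o) = 2 - 4*o (t(o) = -2*((o - 1) + o) = -2*((-1 + o) + o) = -2*(-1 + 2*o) = 2 - 4*o)
j(C, T) = C + 5*T + 2*T*(-4 + T) (j(C, T) = (C + (4*T + T)) + 2*T*(-4 + T) = (C + 5*T) + 2*T*(-4 + T) = C + 5*T + 2*T*(-4 + T))
4569 + (j(-49, t(-2)) + 1943) = 4569 + ((-49 - 3*(2 - 4*(-2)) + 2*(2 - 4*(-2))**2) + 1943) = 4569 + ((-49 - 3*(2 + 8) + 2*(2 + 8)**2) + 1943) = 4569 + ((-49 - 3*10 + 2*10**2) + 1943) = 4569 + ((-49 - 30 + 2*100) + 1943) = 4569 + ((-49 - 30 + 200) + 1943) = 4569 + (121 + 1943) = 4569 + 2064 = 6633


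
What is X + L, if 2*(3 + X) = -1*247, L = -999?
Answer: -2251/2 ≈ -1125.5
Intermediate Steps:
X = -253/2 (X = -3 + (-1*247)/2 = -3 + (½)*(-247) = -3 - 247/2 = -253/2 ≈ -126.50)
X + L = -253/2 - 999 = -2251/2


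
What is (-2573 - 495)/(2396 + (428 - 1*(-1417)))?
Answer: -3068/4241 ≈ -0.72341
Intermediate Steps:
(-2573 - 495)/(2396 + (428 - 1*(-1417))) = -3068/(2396 + (428 + 1417)) = -3068/(2396 + 1845) = -3068/4241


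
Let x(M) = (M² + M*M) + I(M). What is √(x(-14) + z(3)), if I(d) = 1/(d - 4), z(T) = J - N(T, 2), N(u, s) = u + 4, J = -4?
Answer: √13714/6 ≈ 19.518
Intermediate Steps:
N(u, s) = 4 + u
z(T) = -8 - T (z(T) = -4 - (4 + T) = -4 + (-4 - T) = -8 - T)
I(d) = 1/(-4 + d)
x(M) = 1/(-4 + M) + 2*M² (x(M) = (M² + M*M) + 1/(-4 + M) = (M² + M²) + 1/(-4 + M) = 2*M² + 1/(-4 + M) = 1/(-4 + M) + 2*M²)
√(x(-14) + z(3)) = √((1 + 2*(-14)²*(-4 - 14))/(-4 - 14) + (-8 - 1*3)) = √((1 + 2*196*(-18))/(-18) + (-8 - 3)) = √(-(1 - 7056)/18 - 11) = √(-1/18*(-7055) - 11) = √(7055/18 - 11) = √(6857/18) = √13714/6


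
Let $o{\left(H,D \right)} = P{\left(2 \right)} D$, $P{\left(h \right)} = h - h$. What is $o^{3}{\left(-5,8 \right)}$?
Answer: $0$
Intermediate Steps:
$P{\left(h \right)} = 0$
$o{\left(H,D \right)} = 0$ ($o{\left(H,D \right)} = 0 D = 0$)
$o^{3}{\left(-5,8 \right)} = 0^{3} = 0$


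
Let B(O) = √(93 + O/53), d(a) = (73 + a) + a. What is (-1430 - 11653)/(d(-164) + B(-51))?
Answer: 19646305/382383 + 4361*√28726/382383 ≈ 53.312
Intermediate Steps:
d(a) = 73 + 2*a
B(O) = √(93 + O/53) (B(O) = √(93 + O*(1/53)) = √(93 + O/53))
(-1430 - 11653)/(d(-164) + B(-51)) = (-1430 - 11653)/((73 + 2*(-164)) + √(261237 + 53*(-51))/53) = -13083/((73 - 328) + √(261237 - 2703)/53) = -13083/(-255 + √258534/53) = -13083/(-255 + (3*√28726)/53) = -13083/(-255 + 3*√28726/53)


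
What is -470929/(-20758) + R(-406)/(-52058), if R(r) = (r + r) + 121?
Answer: 6132491415/270154991 ≈ 22.700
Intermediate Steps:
R(r) = 121 + 2*r (R(r) = 2*r + 121 = 121 + 2*r)
-470929/(-20758) + R(-406)/(-52058) = -470929/(-20758) + (121 + 2*(-406))/(-52058) = -470929*(-1/20758) + (121 - 812)*(-1/52058) = 470929/20758 - 691*(-1/52058) = 470929/20758 + 691/52058 = 6132491415/270154991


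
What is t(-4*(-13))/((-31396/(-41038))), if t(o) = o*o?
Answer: 27741688/7849 ≈ 3534.4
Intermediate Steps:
t(o) = o²
t(-4*(-13))/((-31396/(-41038))) = (-4*(-13))²/((-31396/(-41038))) = 52²/((-31396*(-1/41038))) = 2704/(15698/20519) = 2704*(20519/15698) = 27741688/7849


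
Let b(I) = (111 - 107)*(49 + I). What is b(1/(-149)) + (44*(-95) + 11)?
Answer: -591981/149 ≈ -3973.0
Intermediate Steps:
b(I) = 196 + 4*I (b(I) = 4*(49 + I) = 196 + 4*I)
b(1/(-149)) + (44*(-95) + 11) = (196 + 4/(-149)) + (44*(-95) + 11) = (196 + 4*(-1/149)) + (-4180 + 11) = (196 - 4/149) - 4169 = 29200/149 - 4169 = -591981/149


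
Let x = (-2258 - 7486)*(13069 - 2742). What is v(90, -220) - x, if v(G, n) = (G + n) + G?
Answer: 100626248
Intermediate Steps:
v(G, n) = n + 2*G
x = -100626288 (x = -9744*10327 = -100626288)
v(90, -220) - x = (-220 + 2*90) - 1*(-100626288) = (-220 + 180) + 100626288 = -40 + 100626288 = 100626248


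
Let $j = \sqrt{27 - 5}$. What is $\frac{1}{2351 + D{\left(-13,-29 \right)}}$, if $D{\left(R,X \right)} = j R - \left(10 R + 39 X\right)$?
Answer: $\frac{1806}{6521413} + \frac{13 \sqrt{22}}{13042826} \approx 0.00028161$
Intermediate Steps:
$j = \sqrt{22} \approx 4.6904$
$D{\left(R,X \right)} = - 39 X - 10 R + R \sqrt{22}$ ($D{\left(R,X \right)} = \sqrt{22} R - \left(10 R + 39 X\right) = R \sqrt{22} - \left(10 R + 39 X\right) = - 39 X - 10 R + R \sqrt{22}$)
$\frac{1}{2351 + D{\left(-13,-29 \right)}} = \frac{1}{2351 - \left(-1261 + 13 \sqrt{22}\right)} = \frac{1}{2351 + \left(1131 + 130 - 13 \sqrt{22}\right)} = \frac{1}{2351 + \left(1261 - 13 \sqrt{22}\right)} = \frac{1}{3612 - 13 \sqrt{22}}$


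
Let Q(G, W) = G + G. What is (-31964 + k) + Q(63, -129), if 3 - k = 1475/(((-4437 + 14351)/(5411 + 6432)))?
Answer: -333080615/9914 ≈ -33597.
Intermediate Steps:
Q(G, W) = 2*G
k = -17438683/9914 (k = 3 - 1475/((-4437 + 14351)/(5411 + 6432)) = 3 - 1475/(9914/11843) = 3 - 1475/(9914*(1/11843)) = 3 - 1475/9914/11843 = 3 - 1475*11843/9914 = 3 - 1*17468425/9914 = 3 - 17468425/9914 = -17438683/9914 ≈ -1759.0)
(-31964 + k) + Q(63, -129) = (-31964 - 17438683/9914) + 2*63 = -334329779/9914 + 126 = -333080615/9914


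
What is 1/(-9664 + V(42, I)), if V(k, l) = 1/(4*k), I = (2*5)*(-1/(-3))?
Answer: -168/1623551 ≈ -0.00010348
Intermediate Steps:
I = 10/3 (I = 10*(-1*(-⅓)) = 10*(⅓) = 10/3 ≈ 3.3333)
V(k, l) = 1/(4*k)
1/(-9664 + V(42, I)) = 1/(-9664 + (¼)/42) = 1/(-9664 + (¼)*(1/42)) = 1/(-9664 + 1/168) = 1/(-1623551/168) = -168/1623551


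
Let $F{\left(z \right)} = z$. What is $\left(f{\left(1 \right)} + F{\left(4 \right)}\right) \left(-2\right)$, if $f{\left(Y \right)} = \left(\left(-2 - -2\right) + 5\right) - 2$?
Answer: $-14$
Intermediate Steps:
$f{\left(Y \right)} = 3$ ($f{\left(Y \right)} = \left(\left(-2 + 2\right) + 5\right) - 2 = \left(0 + 5\right) - 2 = 5 - 2 = 3$)
$\left(f{\left(1 \right)} + F{\left(4 \right)}\right) \left(-2\right) = \left(3 + 4\right) \left(-2\right) = 7 \left(-2\right) = -14$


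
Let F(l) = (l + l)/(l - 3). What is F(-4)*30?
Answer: 240/7 ≈ 34.286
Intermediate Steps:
F(l) = 2*l/(-3 + l) (F(l) = (2*l)/(-3 + l) = 2*l/(-3 + l))
F(-4)*30 = (2*(-4)/(-3 - 4))*30 = (2*(-4)/(-7))*30 = (2*(-4)*(-1/7))*30 = (8/7)*30 = 240/7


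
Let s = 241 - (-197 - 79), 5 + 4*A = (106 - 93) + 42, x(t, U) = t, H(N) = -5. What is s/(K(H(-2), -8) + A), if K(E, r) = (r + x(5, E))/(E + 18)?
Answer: 1222/29 ≈ 42.138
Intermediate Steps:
A = 25/2 (A = -5/4 + ((106 - 93) + 42)/4 = -5/4 + (13 + 42)/4 = -5/4 + (1/4)*55 = -5/4 + 55/4 = 25/2 ≈ 12.500)
K(E, r) = (5 + r)/(18 + E) (K(E, r) = (r + 5)/(E + 18) = (5 + r)/(18 + E))
s = 517 (s = 241 - 1*(-276) = 241 + 276 = 517)
s/(K(H(-2), -8) + A) = 517/((5 - 8)/(18 - 5) + 25/2) = 517/(-3/13 + 25/2) = 517/(319/26) = 517*(26/319) = 1222/29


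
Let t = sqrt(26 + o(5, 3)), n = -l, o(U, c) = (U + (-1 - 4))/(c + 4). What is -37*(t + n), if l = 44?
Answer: 1628 - 37*sqrt(26) ≈ 1439.3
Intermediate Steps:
o(U, c) = (-5 + U)/(4 + c) (o(U, c) = (U - 5)/(4 + c) = (-5 + U)/(4 + c))
n = -44 (n = -1*44 = -44)
t = sqrt(26) (t = sqrt(26 + (-5 + 5)/(4 + 3)) = sqrt(26 + 0/7) = sqrt(26 + (1/7)*0) = sqrt(26 + 0) = sqrt(26) ≈ 5.0990)
-37*(t + n) = -37*(sqrt(26) - 44) = -37*(-44 + sqrt(26)) = 1628 - 37*sqrt(26)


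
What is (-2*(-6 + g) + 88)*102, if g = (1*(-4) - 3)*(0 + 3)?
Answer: 14484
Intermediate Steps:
g = -21 (g = (-4 - 3)*3 = -7*3 = -21)
(-2*(-6 + g) + 88)*102 = (-2*(-6 - 21) + 88)*102 = (-2*(-27) + 88)*102 = (54 + 88)*102 = 142*102 = 14484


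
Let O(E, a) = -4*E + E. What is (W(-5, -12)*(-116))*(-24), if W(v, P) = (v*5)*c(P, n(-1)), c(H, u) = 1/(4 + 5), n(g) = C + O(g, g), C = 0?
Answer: -23200/3 ≈ -7733.3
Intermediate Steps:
O(E, a) = -3*E
n(g) = -3*g (n(g) = 0 - 3*g = -3*g)
c(H, u) = ⅑ (c(H, u) = 1/9 = ⅑)
W(v, P) = 5*v/9 (W(v, P) = (v*5)*(⅑) = (5*v)*(⅑) = 5*v/9)
(W(-5, -12)*(-116))*(-24) = (((5/9)*(-5))*(-116))*(-24) = -25/9*(-116)*(-24) = (2900/9)*(-24) = -23200/3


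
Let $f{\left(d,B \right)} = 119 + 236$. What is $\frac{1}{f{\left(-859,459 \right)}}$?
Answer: $\frac{1}{355} \approx 0.0028169$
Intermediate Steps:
$f{\left(d,B \right)} = 355$
$\frac{1}{f{\left(-859,459 \right)}} = \frac{1}{355}$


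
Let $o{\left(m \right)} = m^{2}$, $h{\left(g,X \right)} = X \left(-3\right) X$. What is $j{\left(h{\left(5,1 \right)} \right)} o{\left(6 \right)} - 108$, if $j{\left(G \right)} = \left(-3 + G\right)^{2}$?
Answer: $1188$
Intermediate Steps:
$h{\left(g,X \right)} = - 3 X^{2}$ ($h{\left(g,X \right)} = - 3 X X = - 3 X^{2}$)
$j{\left(h{\left(5,1 \right)} \right)} o{\left(6 \right)} - 108 = \left(-3 - 3 \cdot 1^{2}\right)^{2} \cdot 6^{2} - 108 = \left(-3 - 3\right)^{2} \cdot 36 - 108 = \left(-6\right)^{2} \cdot 36 - 108 = 36 \cdot 36 - 108 = 1296 - 108 = 1188$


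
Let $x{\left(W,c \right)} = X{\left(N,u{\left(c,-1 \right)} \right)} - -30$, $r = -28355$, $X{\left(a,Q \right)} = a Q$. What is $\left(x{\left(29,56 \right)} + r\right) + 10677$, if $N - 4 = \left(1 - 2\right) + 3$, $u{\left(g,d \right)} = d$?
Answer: $-17654$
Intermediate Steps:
$N = 6$ ($N = 4 + \left(\left(1 - 2\right) + 3\right) = 4 + \left(-1 + 3\right) = 4 + 2 = 6$)
$X{\left(a,Q \right)} = Q a$
$x{\left(W,c \right)} = 24$ ($x{\left(W,c \right)} = \left(-1\right) 6 - -30 = -6 + 30 = 24$)
$\left(x{\left(29,56 \right)} + r\right) + 10677 = \left(24 - 28355\right) + 10677 = -28331 + 10677 = -17654$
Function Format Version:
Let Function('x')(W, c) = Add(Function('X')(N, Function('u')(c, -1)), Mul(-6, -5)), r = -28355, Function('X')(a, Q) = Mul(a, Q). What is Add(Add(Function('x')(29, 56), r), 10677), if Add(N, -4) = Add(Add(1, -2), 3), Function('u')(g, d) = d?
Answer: -17654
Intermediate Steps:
N = 6 (N = Add(4, Add(Add(1, -2), 3)) = Add(4, Add(-1, 3)) = Add(4, 2) = 6)
Function('X')(a, Q) = Mul(Q, a)
Function('x')(W, c) = 24 (Function('x')(W, c) = Add(Mul(-1, 6), Mul(-6, -5)) = Add(-6, 30) = 24)
Add(Add(Function('x')(29, 56), r), 10677) = Add(Add(24, -28355), 10677) = Add(-28331, 10677) = -17654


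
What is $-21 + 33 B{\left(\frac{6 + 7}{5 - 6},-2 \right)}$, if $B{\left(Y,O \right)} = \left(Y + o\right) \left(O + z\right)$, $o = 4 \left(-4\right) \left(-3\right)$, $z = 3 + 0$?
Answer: $1134$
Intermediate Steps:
$z = 3$
$o = 48$ ($o = \left(-16\right) \left(-3\right) = 48$)
$B{\left(Y,O \right)} = \left(3 + O\right) \left(48 + Y\right)$ ($B{\left(Y,O \right)} = \left(Y + 48\right) \left(O + 3\right) = \left(48 + Y\right) \left(3 + O\right) = \left(3 + O\right) \left(48 + Y\right)$)
$-21 + 33 B{\left(\frac{6 + 7}{5 - 6},-2 \right)} = -21 + 33 \left(144 + 3 \frac{6 + 7}{5 - 6} + 48 \left(-2\right) - 2 \frac{6 + 7}{5 - 6}\right) = -21 + 33 \left(144 + 3 \frac{13}{-1} - 96 - 2 \frac{13}{-1}\right) = -21 + 33 \left(144 + 3 \cdot 13 \left(-1\right) - 96 - 2 \cdot 13 \left(-1\right)\right) = -21 + 33 \left(144 + 3 \left(-13\right) - 96 - -26\right) = -21 + 33 \left(144 - 39 - 96 + 26\right) = -21 + 33 \cdot 35 = -21 + 1155 = 1134$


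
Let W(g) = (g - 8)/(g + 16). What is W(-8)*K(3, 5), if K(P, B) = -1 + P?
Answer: -4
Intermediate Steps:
W(g) = (-8 + g)/(16 + g)
W(-8)*K(3, 5) = ((-8 - 8)/(16 - 8))*(-1 + 3) = (-16/8)*2 = ((1/8)*(-16))*2 = -2*2 = -4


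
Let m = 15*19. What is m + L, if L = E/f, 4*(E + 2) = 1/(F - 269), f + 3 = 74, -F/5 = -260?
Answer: 83440893/292804 ≈ 284.97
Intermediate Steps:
F = 1300 (F = -5*(-260) = 1300)
f = 71 (f = -3 + 74 = 71)
E = -8247/4124 (E = -2 + 1/(4*(1300 - 269)) = -2 + (1/4)/1031 = -2 + (1/4)*(1/1031) = -2 + 1/4124 = -8247/4124 ≈ -1.9998)
L = -8247/292804 (L = -8247/4124/71 = -8247/4124*1/71 = -8247/292804 ≈ -0.028166)
m = 285
m + L = 285 - 8247/292804 = 83440893/292804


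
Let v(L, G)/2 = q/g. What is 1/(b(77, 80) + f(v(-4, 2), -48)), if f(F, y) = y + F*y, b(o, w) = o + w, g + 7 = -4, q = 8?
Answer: 11/1967 ≈ 0.0055923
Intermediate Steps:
g = -11 (g = -7 - 4 = -11)
v(L, G) = -16/11 (v(L, G) = 2*(8/(-11)) = 2*(8*(-1/11)) = 2*(-8/11) = -16/11)
1/(b(77, 80) + f(v(-4, 2), -48)) = 1/((77 + 80) - 48*(1 - 16/11)) = 1/(157 - 48*(-5/11)) = 1/(157 + 240/11) = 1/(1967/11) = 11/1967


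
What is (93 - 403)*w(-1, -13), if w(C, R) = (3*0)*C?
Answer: 0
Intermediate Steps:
w(C, R) = 0 (w(C, R) = 0*C = 0)
(93 - 403)*w(-1, -13) = (93 - 403)*0 = -310*0 = 0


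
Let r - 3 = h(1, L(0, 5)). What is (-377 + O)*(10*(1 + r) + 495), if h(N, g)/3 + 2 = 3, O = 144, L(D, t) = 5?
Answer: -131645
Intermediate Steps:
h(N, g) = 3 (h(N, g) = -6 + 3*3 = -6 + 9 = 3)
r = 6 (r = 3 + 3 = 6)
(-377 + O)*(10*(1 + r) + 495) = (-377 + 144)*(10*(1 + 6) + 495) = -233*(10*7 + 495) = -233*(70 + 495) = -233*565 = -131645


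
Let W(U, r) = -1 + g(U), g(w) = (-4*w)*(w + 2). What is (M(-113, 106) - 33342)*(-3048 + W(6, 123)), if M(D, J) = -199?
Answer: 108706381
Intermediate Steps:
g(w) = -4*w*(2 + w) (g(w) = (-4*w)*(2 + w) = -4*w*(2 + w))
W(U, r) = -1 - 4*U*(2 + U)
(M(-113, 106) - 33342)*(-3048 + W(6, 123)) = (-199 - 33342)*(-3048 + (-1 - 4*6*(2 + 6))) = -33541*(-3048 + (-1 - 4*6*8)) = -33541*(-3048 + (-1 - 192)) = -33541*(-3048 - 193) = -33541*(-3241) = 108706381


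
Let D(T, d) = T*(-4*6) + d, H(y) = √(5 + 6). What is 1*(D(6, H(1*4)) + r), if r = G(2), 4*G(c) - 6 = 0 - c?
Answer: -143 + √11 ≈ -139.68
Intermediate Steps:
G(c) = 3/2 - c/4 (G(c) = 3/2 + (0 - c)/4 = 3/2 + (-c)/4 = 3/2 - c/4)
r = 1 (r = 3/2 - ¼*2 = 3/2 - ½ = 1)
H(y) = √11
D(T, d) = d - 24*T (D(T, d) = T*(-24) + d = -24*T + d = d - 24*T)
1*(D(6, H(1*4)) + r) = 1*((√11 - 24*6) + 1) = 1*((√11 - 144) + 1) = 1*((-144 + √11) + 1) = 1*(-143 + √11) = -143 + √11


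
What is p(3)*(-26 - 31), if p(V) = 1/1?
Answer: -57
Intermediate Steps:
p(V) = 1
p(3)*(-26 - 31) = 1*(-26 - 31) = 1*(-57) = -57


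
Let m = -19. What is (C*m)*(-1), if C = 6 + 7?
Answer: 247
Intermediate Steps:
C = 13
(C*m)*(-1) = (13*(-19))*(-1) = -247*(-1) = 247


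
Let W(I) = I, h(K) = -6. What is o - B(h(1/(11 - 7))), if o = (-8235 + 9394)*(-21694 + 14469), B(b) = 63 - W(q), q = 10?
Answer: -8373828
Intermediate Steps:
B(b) = 53 (B(b) = 63 - 1*10 = 63 - 10 = 53)
o = -8373775 (o = 1159*(-7225) = -8373775)
o - B(h(1/(11 - 7))) = -8373775 - 1*53 = -8373775 - 53 = -8373828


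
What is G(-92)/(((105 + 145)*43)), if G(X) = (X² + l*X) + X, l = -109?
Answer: 368/215 ≈ 1.7116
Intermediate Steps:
G(X) = X² - 108*X (G(X) = (X² - 109*X) + X = X² - 108*X)
G(-92)/(((105 + 145)*43)) = (-92*(-108 - 92))/(((105 + 145)*43)) = (-92*(-200))/((250*43)) = 18400/10750 = 18400*(1/10750) = 368/215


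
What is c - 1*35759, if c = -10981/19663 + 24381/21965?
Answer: -15443995045467/431897795 ≈ -35758.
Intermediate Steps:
c = 238205938/431897795 (c = -10981*1/19663 + 24381*(1/21965) = -10981/19663 + 24381/21965 = 238205938/431897795 ≈ 0.55153)
c - 1*35759 = 238205938/431897795 - 1*35759 = 238205938/431897795 - 35759 = -15443995045467/431897795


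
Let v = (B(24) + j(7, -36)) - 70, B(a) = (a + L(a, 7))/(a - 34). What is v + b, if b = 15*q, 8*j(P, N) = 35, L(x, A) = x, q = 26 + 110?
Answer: 78783/40 ≈ 1969.6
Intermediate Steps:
q = 136
j(P, N) = 35/8 (j(P, N) = (⅛)*35 = 35/8)
B(a) = 2*a/(-34 + a) (B(a) = (a + a)/(a - 34) = (2*a)/(-34 + a) = 2*a/(-34 + a))
b = 2040 (b = 15*136 = 2040)
v = -2817/40 (v = (2*24/(-34 + 24) + 35/8) - 70 = (2*24/(-10) + 35/8) - 70 = (2*24*(-⅒) + 35/8) - 70 = (-24/5 + 35/8) - 70 = -17/40 - 70 = -2817/40 ≈ -70.425)
v + b = -2817/40 + 2040 = 78783/40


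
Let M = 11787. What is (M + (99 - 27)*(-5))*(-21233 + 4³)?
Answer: -241898163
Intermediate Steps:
(M + (99 - 27)*(-5))*(-21233 + 4³) = (11787 + (99 - 27)*(-5))*(-21233 + 4³) = (11787 + 72*(-5))*(-21233 + 64) = (11787 - 360)*(-21169) = 11427*(-21169) = -241898163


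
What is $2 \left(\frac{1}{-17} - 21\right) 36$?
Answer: $- \frac{25776}{17} \approx -1516.2$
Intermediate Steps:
$2 \left(\frac{1}{-17} - 21\right) 36 = 2 \left(- \frac{1}{17} - 21\right) 36 = 2 \left(- \frac{358}{17}\right) 36 = \left(- \frac{716}{17}\right) 36 = - \frac{25776}{17}$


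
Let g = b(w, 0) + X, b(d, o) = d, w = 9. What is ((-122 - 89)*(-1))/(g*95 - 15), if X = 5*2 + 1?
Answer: 211/1885 ≈ 0.11194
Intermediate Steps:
X = 11 (X = 10 + 1 = 11)
g = 20 (g = 9 + 11 = 20)
((-122 - 89)*(-1))/(g*95 - 15) = ((-122 - 89)*(-1))/(20*95 - 15) = (-211*(-1))/(1900 - 15) = 211/1885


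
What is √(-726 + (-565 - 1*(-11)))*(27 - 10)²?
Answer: 4624*I*√5 ≈ 10340.0*I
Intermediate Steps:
√(-726 + (-565 - 1*(-11)))*(27 - 10)² = √(-726 + (-565 + 11))*17² = √(-726 - 554)*289 = √(-1280)*289 = (16*I*√5)*289 = 4624*I*√5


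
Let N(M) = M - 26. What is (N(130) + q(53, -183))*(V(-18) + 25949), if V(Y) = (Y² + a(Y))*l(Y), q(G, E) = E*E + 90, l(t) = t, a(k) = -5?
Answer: 680632381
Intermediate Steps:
q(G, E) = 90 + E² (q(G, E) = E² + 90 = 90 + E²)
N(M) = -26 + M
V(Y) = Y*(-5 + Y²) (V(Y) = (Y² - 5)*Y = (-5 + Y²)*Y = Y*(-5 + Y²))
(N(130) + q(53, -183))*(V(-18) + 25949) = ((-26 + 130) + (90 + (-183)²))*(-18*(-5 + (-18)²) + 25949) = (104 + (90 + 33489))*(-18*(-5 + 324) + 25949) = (104 + 33579)*(-18*319 + 25949) = 33683*(-5742 + 25949) = 33683*20207 = 680632381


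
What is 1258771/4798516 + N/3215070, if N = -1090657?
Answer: -593249093021/7713782418060 ≈ -0.076908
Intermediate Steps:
1258771/4798516 + N/3215070 = 1258771/4798516 - 1090657/3215070 = -593249093021/7713782418060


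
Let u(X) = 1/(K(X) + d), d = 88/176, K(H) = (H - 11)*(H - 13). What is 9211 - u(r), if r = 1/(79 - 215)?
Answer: 24477670555/2657441 ≈ 9211.0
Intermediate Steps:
K(H) = (-13 + H)*(-11 + H) (K(H) = (-11 + H)*(-13 + H) = (-13 + H)*(-11 + H))
d = ½ (d = 88*(1/176) = ½ ≈ 0.50000)
r = -1/136 (r = 1/(-136) = -1/136 ≈ -0.0073529)
u(X) = 1/(287/2 + X² - 24*X) (u(X) = 1/((143 + X² - 24*X) + ½) = 1/(287/2 + X² - 24*X))
9211 - u(r) = 9211 - 2/(287 - 48*(-1/136) + 2*(-1/136)²) = 9211 - 2/(287 + 6/17 + 2*(1/18496)) = 9211 - 2/(287 + 6/17 + 1/9248) = 9211 - 2/2657441/9248 = 9211 - 2*9248/2657441 = 9211 - 1*18496/2657441 = 9211 - 18496/2657441 = 24477670555/2657441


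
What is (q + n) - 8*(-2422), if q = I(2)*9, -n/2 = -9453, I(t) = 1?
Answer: 38291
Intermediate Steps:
n = 18906 (n = -2*(-9453) = 18906)
q = 9 (q = 1*9 = 9)
(q + n) - 8*(-2422) = (9 + 18906) - 8*(-2422) = 18915 + 19376 = 38291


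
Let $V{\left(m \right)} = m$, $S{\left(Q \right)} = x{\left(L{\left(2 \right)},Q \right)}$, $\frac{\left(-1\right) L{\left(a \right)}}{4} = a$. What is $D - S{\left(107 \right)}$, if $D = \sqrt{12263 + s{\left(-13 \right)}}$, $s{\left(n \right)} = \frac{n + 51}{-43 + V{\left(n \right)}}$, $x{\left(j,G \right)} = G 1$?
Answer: $-107 + \frac{\sqrt{2403415}}{14} \approx 3.7354$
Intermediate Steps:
$L{\left(a \right)} = - 4 a$
$x{\left(j,G \right)} = G$
$S{\left(Q \right)} = Q$
$s{\left(n \right)} = \frac{51 + n}{-43 + n}$ ($s{\left(n \right)} = \frac{n + 51}{-43 + n} = \frac{51 + n}{-43 + n}$)
$D = \frac{\sqrt{2403415}}{14}$ ($D = \sqrt{12263 + \frac{51 - 13}{-43 - 13}} = \sqrt{12263 + \frac{1}{-56} \cdot 38} = \sqrt{12263 - \frac{19}{28}} = \sqrt{\frac{343345}{28}} = \frac{\sqrt{2403415}}{14} \approx 110.74$)
$D - S{\left(107 \right)} = \frac{\sqrt{2403415}}{14} - 107 = -107 + \frac{\sqrt{2403415}}{14}$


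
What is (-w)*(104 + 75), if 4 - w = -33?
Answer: -6623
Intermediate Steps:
w = 37 (w = 4 - 1*(-33) = 4 + 33 = 37)
(-w)*(104 + 75) = (-1*37)*(104 + 75) = -37*179 = -6623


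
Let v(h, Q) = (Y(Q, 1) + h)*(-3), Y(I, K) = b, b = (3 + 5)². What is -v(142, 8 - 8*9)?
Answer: 618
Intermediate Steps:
b = 64 (b = 8² = 64)
Y(I, K) = 64
v(h, Q) = -192 - 3*h (v(h, Q) = (64 + h)*(-3) = -192 - 3*h)
-v(142, 8 - 8*9) = -(-192 - 3*142) = -(-192 - 426) = -1*(-618) = 618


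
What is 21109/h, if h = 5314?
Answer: 21109/5314 ≈ 3.9723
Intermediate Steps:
21109/h = 21109/5314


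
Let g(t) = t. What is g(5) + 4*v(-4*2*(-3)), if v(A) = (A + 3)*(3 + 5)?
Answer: 869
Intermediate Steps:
v(A) = 24 + 8*A (v(A) = (3 + A)*8 = 24 + 8*A)
g(5) + 4*v(-4*2*(-3)) = 5 + 4*(24 + 8*(-4*2*(-3))) = 5 + 4*(24 + 8*(-8*(-3))) = 5 + 4*(24 + 8*24) = 5 + 4*(24 + 192) = 5 + 4*216 = 5 + 864 = 869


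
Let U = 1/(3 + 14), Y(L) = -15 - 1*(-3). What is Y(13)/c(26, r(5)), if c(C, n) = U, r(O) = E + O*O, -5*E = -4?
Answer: -204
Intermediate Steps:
E = ⅘ (E = -⅕*(-4) = ⅘ ≈ 0.80000)
Y(L) = -12 (Y(L) = -15 + 3 = -12)
U = 1/17 ≈ 0.058824
r(O) = ⅘ + O² (r(O) = ⅘ + O*O = ⅘ + O²)
c(C, n) = 1/17
Y(13)/c(26, r(5)) = -12/1/17 = -12*17 = -204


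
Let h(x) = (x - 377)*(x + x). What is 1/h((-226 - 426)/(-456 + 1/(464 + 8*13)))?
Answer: -2524921/2711772864 ≈ -0.00093110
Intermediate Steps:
h(x) = 2*x*(-377 + x) (h(x) = (-377 + x)*(2*x) = 2*x*(-377 + x))
1/h((-226 - 426)/(-456 + 1/(464 + 8*13))) = 1/(2*((-226 - 426)/(-456 + 1/(464 + 8*13)))*(-377 + (-226 - 426)/(-456 + 1/(464 + 8*13)))) = 1/(2*(-652/(-456 + 1/(464 + 104)))*(-377 - 652/(-456 + 1/(464 + 104)))) = 1/(2*(-652/(-456 + 1/568))*(-377 - 652/(-456 + 1/568))) = 1/(2*(-652/(-259007/568))*(-377 - 652/(-259007/568))) = 1/(2*(-652*(-568/259007))*(-377 - 652*(-568/259007))) = 1/(2*(2272/1589)*(-377 + 2272/1589)) = 1/(2*(2272/1589)*(-596781/1589)) = 1/(-2711772864/2524921) = -2524921/2711772864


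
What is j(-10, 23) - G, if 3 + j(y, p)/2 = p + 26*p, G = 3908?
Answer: -2672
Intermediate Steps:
j(y, p) = -6 + 54*p (j(y, p) = -6 + 2*(p + 26*p) = -6 + 2*(27*p) = -6 + 54*p)
j(-10, 23) - G = (-6 + 54*23) - 1*3908 = (-6 + 1242) - 3908 = 1236 - 3908 = -2672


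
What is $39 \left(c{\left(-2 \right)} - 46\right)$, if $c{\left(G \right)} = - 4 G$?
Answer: $-1482$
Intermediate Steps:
$39 \left(c{\left(-2 \right)} - 46\right) = 39 \left(\left(-4\right) \left(-2\right) - 46\right) = 39 \left(8 - 46\right) = 39 \left(-38\right) = -1482$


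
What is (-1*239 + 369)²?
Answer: 16900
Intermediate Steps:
(-1*239 + 369)² = (-239 + 369)² = 130² = 16900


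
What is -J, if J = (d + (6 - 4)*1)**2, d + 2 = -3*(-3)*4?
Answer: -1296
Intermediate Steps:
d = 34 (d = -2 - 3*(-3)*4 = -2 + 9*4 = -2 + 36 = 34)
J = 1296 (J = (34 + (6 - 4)*1)**2 = (34 + 2*1)**2 = (34 + 2)**2 = 36**2 = 1296)
-J = -1*1296 = -1296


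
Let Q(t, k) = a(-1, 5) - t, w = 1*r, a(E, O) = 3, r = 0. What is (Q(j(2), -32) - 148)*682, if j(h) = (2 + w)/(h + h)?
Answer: -99231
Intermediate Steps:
w = 0 (w = 1*0 = 0)
j(h) = 1/h (j(h) = (2 + 0)/(h + h) = 2/((2*h)) = 2*(1/(2*h)) = 1/h)
Q(t, k) = 3 - t
(Q(j(2), -32) - 148)*682 = ((3 - 1/2) - 148)*682 = ((3 - 1*½) - 148)*682 = ((3 - ½) - 148)*682 = (5/2 - 148)*682 = -291/2*682 = -99231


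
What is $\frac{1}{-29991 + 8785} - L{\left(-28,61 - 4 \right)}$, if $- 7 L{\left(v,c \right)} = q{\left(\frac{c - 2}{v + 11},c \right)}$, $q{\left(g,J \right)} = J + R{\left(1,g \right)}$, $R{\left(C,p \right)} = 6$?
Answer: $\frac{190853}{21206} \approx 9.0$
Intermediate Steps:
$q{\left(g,J \right)} = 6 + J$ ($q{\left(g,J \right)} = J + 6 = 6 + J$)
$L{\left(v,c \right)} = - \frac{6}{7} - \frac{c}{7}$ ($L{\left(v,c \right)} = - \frac{6 + c}{7} = - \frac{6}{7} - \frac{c}{7}$)
$\frac{1}{-29991 + 8785} - L{\left(-28,61 - 4 \right)} = \frac{1}{-29991 + 8785} - \left(- \frac{6}{7} - \frac{61 - 4}{7}\right) = \frac{1}{-21206} - \left(- \frac{6}{7} - \frac{61 - 4}{7}\right) = - \frac{1}{21206} - \left(- \frac{6}{7} - \frac{57}{7}\right) = - \frac{1}{21206} - -9 = - \frac{1}{21206} + 9 = \frac{190853}{21206}$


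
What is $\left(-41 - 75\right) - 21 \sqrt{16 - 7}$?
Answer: $-179$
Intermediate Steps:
$\left(-41 - 75\right) - 21 \sqrt{16 - 7} = -116 - 21 \sqrt{9} = -116 - 63 = -179$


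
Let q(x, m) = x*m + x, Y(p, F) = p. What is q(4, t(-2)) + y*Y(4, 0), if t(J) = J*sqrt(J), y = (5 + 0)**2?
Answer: 104 - 8*I*sqrt(2) ≈ 104.0 - 11.314*I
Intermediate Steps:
y = 25 (y = 5**2 = 25)
t(J) = J**(3/2)
q(x, m) = x + m*x (q(x, m) = m*x + x = x + m*x)
q(4, t(-2)) + y*Y(4, 0) = 4*(1 + (-2)**(3/2)) + 25*4 = 4*(1 - 2*I*sqrt(2)) + 100 = (4 - 8*I*sqrt(2)) + 100 = 104 - 8*I*sqrt(2)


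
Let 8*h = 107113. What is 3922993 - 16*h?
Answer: 3708767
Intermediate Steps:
h = 107113/8 (h = (⅛)*107113 = 107113/8 ≈ 13389.)
3922993 - 16*h = 3922993 - 16*107113/8 = 3922993 - 1*214226 = 3922993 - 214226 = 3708767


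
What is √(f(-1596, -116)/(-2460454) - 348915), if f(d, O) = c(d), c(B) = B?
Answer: 3*I*√58674262401313321/1230227 ≈ 590.69*I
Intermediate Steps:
f(d, O) = d
√(f(-1596, -116)/(-2460454) - 348915) = √(-1596/(-2460454) - 348915) = √(-1596*(-1/2460454) - 348915) = √(798/1230227 - 348915) = √(-429244652907/1230227) = 3*I*√58674262401313321/1230227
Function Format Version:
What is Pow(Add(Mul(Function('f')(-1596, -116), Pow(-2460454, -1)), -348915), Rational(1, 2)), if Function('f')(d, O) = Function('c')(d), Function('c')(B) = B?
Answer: Mul(Rational(3, 1230227), I, Pow(58674262401313321, Rational(1, 2))) ≈ Mul(590.69, I)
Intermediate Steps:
Function('f')(d, O) = d
Pow(Add(Mul(Function('f')(-1596, -116), Pow(-2460454, -1)), -348915), Rational(1, 2)) = Pow(Add(Mul(-1596, Pow(-2460454, -1)), -348915), Rational(1, 2)) = Pow(Add(Mul(-1596, Rational(-1, 2460454)), -348915), Rational(1, 2)) = Pow(Add(Rational(798, 1230227), -348915), Rational(1, 2)) = Pow(Rational(-429244652907, 1230227), Rational(1, 2)) = Mul(Rational(3, 1230227), I, Pow(58674262401313321, Rational(1, 2)))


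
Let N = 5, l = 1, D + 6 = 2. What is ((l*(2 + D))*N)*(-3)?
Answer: 30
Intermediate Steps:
D = -4 (D = -6 + 2 = -4)
((l*(2 + D))*N)*(-3) = ((1*(2 - 4))*5)*(-3) = ((1*(-2))*5)*(-3) = -2*5*(-3) = -10*(-3) = 30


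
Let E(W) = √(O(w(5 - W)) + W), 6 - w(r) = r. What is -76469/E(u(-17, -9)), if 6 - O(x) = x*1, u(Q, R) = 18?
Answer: -76469*√5/5 ≈ -34198.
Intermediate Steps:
w(r) = 6 - r
O(x) = 6 - x
E(W) = √5 (E(W) = √((6 - (6 - (5 - W))) + W) = √((6 - (6 + (-5 + W))) + W) = √((6 - (1 + W)) + W) = √((6 + (-1 - W)) + W) = √((5 - W) + W) = √5)
-76469/E(u(-17, -9)) = -76469*√5/5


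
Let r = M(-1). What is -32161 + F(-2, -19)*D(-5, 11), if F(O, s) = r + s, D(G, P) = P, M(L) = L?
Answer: -32381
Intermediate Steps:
r = -1
F(O, s) = -1 + s
-32161 + F(-2, -19)*D(-5, 11) = -32161 + (-1 - 19)*11 = -32161 - 20*11 = -32161 - 220 = -32381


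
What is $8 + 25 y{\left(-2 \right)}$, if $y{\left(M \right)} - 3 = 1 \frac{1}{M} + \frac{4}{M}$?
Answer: $\frac{41}{2} \approx 20.5$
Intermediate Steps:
$y{\left(M \right)} = 3 + \frac{5}{M}$ ($y{\left(M \right)} = 3 + \left(1 \frac{1}{M} + \frac{4}{M}\right) = 3 + \left(\frac{1}{M} + \frac{4}{M}\right) = 3 + \frac{5}{M}$)
$8 + 25 y{\left(-2 \right)} = 8 + 25 \left(3 + \frac{5}{-2}\right) = 8 + 25 \left(3 + 5 \left(- \frac{1}{2}\right)\right) = 8 + 25 \left(3 - \frac{5}{2}\right) = 8 + 25 \cdot \frac{1}{2} = 8 + \frac{25}{2} = \frac{41}{2}$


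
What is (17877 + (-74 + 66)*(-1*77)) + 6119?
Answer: 24612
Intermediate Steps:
(17877 + (-74 + 66)*(-1*77)) + 6119 = (17877 - 8*(-77)) + 6119 = (17877 + 616) + 6119 = 18493 + 6119 = 24612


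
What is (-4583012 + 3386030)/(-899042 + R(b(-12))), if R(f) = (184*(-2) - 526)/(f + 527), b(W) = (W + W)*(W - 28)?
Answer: 889956117/668438174 ≈ 1.3314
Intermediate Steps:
b(W) = 2*W*(-28 + W) (b(W) = (2*W)*(-28 + W) = 2*W*(-28 + W))
R(f) = -894/(527 + f) (R(f) = (-368 - 526)/(527 + f) = -894/(527 + f))
(-4583012 + 3386030)/(-899042 + R(b(-12))) = (-4583012 + 3386030)/(-899042 - 894/(527 + 2*(-12)*(-28 - 12))) = -1196982/(-899042 - 894/(527 + 2*(-12)*(-40))) = -1196982/(-899042 - 894/(527 + 960)) = -1196982/(-899042 - 894/1487) = -1196982/(-1336876348/1487) = -1196982*(-1487/1336876348) = 889956117/668438174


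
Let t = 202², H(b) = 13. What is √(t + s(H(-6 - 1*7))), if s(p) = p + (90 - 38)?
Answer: 3*√4541 ≈ 202.16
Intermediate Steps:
s(p) = 52 + p (s(p) = p + 52 = 52 + p)
t = 40804
√(t + s(H(-6 - 1*7))) = √(40804 + (52 + 13)) = √(40804 + 65) = √40869 = 3*√4541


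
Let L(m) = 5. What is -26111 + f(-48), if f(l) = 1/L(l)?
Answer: -130554/5 ≈ -26111.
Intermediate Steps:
f(l) = ⅕ (f(l) = 1/5 = ⅕)
-26111 + f(-48) = -26111 + ⅕ = -130554/5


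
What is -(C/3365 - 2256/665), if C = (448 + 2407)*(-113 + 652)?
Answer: -203148097/447545 ≈ -453.92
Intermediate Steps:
C = 1538845 (C = 2855*539 = 1538845)
-(C/3365 - 2256/665) = -(1538845/3365 - 2256/665) = -(1538845*(1/3365) - 2256*1/665) = -(307769/673 - 2256/665) = -1*203148097/447545 = -203148097/447545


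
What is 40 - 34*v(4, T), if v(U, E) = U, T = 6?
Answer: -96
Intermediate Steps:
40 - 34*v(4, T) = 40 - 34*4 = 40 - 136 = -96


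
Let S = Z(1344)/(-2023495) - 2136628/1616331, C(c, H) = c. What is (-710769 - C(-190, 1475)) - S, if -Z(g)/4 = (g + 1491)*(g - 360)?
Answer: -464812035291358351/654127539369 ≈ -7.1058e+5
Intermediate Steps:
Z(g) = -4*(-360 + g)*(1491 + g) (Z(g) = -4*(g + 1491)*(g - 360) = -4*(1491 + g)*(-360 + g) = -4*(-360 + g)*(1491 + g))
S = 2742494073700/654127539369 (S = (2147040 - 4524*1344 - 4*1344²)/(-2023495) - 2136628/1616331 = (2147040 - 6080256 - 4*1806336)*(-1/2023495) - 2136628*1/1616331 = (2147040 - 6080256 - 7225344)*(-1/2023495) - 2136628/1616331 = -11158560*(-1/2023495) - 2136628/1616331 = 2231712/404699 - 2136628/1616331 = 2742494073700/654127539369 ≈ 4.1926)
(-710769 - C(-190, 1475)) - S = (-710769 - 1*(-190)) - 1*2742494073700/654127539369 = (-710769 + 190) - 2742494073700/654127539369 = -710579 - 2742494073700/654127539369 = -464812035291358351/654127539369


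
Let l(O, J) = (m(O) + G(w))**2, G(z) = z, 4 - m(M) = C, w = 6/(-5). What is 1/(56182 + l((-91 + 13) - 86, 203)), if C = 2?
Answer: 25/1404566 ≈ 1.7799e-5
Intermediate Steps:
w = -6/5 (w = 6*(-1/5) = -6/5 ≈ -1.2000)
m(M) = 2 (m(M) = 4 - 1*2 = 4 - 2 = 2)
l(O, J) = 16/25 (l(O, J) = (2 - 6/5)**2 = (4/5)**2 = 16/25)
1/(56182 + l((-91 + 13) - 86, 203)) = 1/(56182 + 16/25) = 1/(1404566/25) = 25/1404566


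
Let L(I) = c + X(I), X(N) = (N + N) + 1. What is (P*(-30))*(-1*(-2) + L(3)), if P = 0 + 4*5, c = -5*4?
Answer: 6600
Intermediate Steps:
c = -20
X(N) = 1 + 2*N (X(N) = 2*N + 1 = 1 + 2*N)
L(I) = -19 + 2*I (L(I) = -20 + (1 + 2*I) = -19 + 2*I)
P = 20 (P = 0 + 20 = 20)
(P*(-30))*(-1*(-2) + L(3)) = (20*(-30))*(-1*(-2) + (-19 + 2*3)) = -600*(2 + (-19 + 6)) = -600*(2 - 13) = -600*(-11) = 6600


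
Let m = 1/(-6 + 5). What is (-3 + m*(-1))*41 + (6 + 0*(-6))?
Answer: -76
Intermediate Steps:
m = -1 (m = 1/(-1) = -1)
(-3 + m*(-1))*41 + (6 + 0*(-6)) = (-3 - 1*(-1))*41 + (6 + 0*(-6)) = (-3 + 1)*41 + (6 + 0) = -2*41 + 6 = -82 + 6 = -76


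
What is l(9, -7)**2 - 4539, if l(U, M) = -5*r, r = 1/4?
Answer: -72599/16 ≈ -4537.4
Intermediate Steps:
r = 1/4 ≈ 0.25000
l(U, M) = -5/4 (l(U, M) = -5*1/4 = -5/4)
l(9, -7)**2 - 4539 = (-5/4)**2 - 4539 = 25/16 - 4539 = -72599/16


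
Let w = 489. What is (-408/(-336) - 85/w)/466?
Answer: 7123/3190236 ≈ 0.0022327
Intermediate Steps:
(-408/(-336) - 85/w)/466 = (-408/(-336) - 85/489)/466 = (-408*(-1/336) - 85*1/489)*(1/466) = (17/14 - 85/489)*(1/466) = (7123/6846)*(1/466) = 7123/3190236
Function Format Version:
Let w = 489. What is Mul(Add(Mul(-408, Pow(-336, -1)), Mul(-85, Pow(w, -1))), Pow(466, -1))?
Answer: Rational(7123, 3190236) ≈ 0.0022327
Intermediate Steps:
Mul(Add(Mul(-408, Pow(-336, -1)), Mul(-85, Pow(w, -1))), Pow(466, -1)) = Mul(Add(Mul(-408, Pow(-336, -1)), Mul(-85, Pow(489, -1))), Pow(466, -1)) = Mul(Add(Mul(-408, Rational(-1, 336)), Mul(-85, Rational(1, 489))), Rational(1, 466)) = Mul(Add(Rational(17, 14), Rational(-85, 489)), Rational(1, 466)) = Mul(Rational(7123, 6846), Rational(1, 466)) = Rational(7123, 3190236)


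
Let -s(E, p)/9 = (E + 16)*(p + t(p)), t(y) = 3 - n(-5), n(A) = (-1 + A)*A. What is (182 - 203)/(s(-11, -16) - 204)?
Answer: -7/577 ≈ -0.012132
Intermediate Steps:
n(A) = A*(-1 + A)
t(y) = -27 (t(y) = 3 - (-5)*(-1 - 5) = 3 - (-5)*(-6) = 3 - 1*30 = 3 - 30 = -27)
s(E, p) = -9*(-27 + p)*(16 + E) (s(E, p) = -9*(E + 16)*(p - 27) = -9*(16 + E)*(-27 + p) = -9*(-27 + p)*(16 + E))
(182 - 203)/(s(-11, -16) - 204) = (182 - 203)/((3888 - 144*(-16) + 243*(-11) - 9*(-11)*(-16)) - 204) = -21/((3888 + 2304 - 2673 - 1584) - 204) = -21/(1935 - 204) = -21/1731 = -21*1/1731 = -7/577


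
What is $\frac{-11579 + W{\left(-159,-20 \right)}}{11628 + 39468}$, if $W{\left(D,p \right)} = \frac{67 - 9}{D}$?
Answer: $- \frac{1841119}{8124264} \approx -0.22662$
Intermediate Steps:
$W{\left(D,p \right)} = \frac{58}{D}$ ($W{\left(D,p \right)} = \frac{67 - 9}{D} = \frac{58}{D}$)
$\frac{-11579 + W{\left(-159,-20 \right)}}{11628 + 39468} = \frac{-11579 + \frac{58}{-159}}{11628 + 39468} = \frac{-11579 + 58 \left(- \frac{1}{159}\right)}{51096} = \left(-11579 - \frac{58}{159}\right) \frac{1}{51096} = \left(- \frac{1841119}{159}\right) \frac{1}{51096} = - \frac{1841119}{8124264}$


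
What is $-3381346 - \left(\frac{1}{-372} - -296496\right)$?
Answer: $- \frac{1368157223}{372} \approx -3.6778 \cdot 10^{6}$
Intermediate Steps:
$-3381346 - \left(\frac{1}{-372} - -296496\right) = -3381346 - \left(- \frac{1}{372} + 296496\right) = -3381346 - \frac{110296511}{372} = - \frac{1368157223}{372}$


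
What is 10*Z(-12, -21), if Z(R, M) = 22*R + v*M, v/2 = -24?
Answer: 7440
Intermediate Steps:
v = -48 (v = 2*(-24) = -48)
Z(R, M) = -48*M + 22*R (Z(R, M) = 22*R - 48*M = -48*M + 22*R)
10*Z(-12, -21) = 10*(-48*(-21) + 22*(-12)) = 10*(1008 - 264) = 10*744 = 7440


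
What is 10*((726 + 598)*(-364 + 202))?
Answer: -2144880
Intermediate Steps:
10*((726 + 598)*(-364 + 202)) = 10*(1324*(-162)) = 10*(-214488) = -2144880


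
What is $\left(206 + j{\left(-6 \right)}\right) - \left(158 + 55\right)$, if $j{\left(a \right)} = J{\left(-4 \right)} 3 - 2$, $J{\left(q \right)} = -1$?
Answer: $-12$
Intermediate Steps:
$j{\left(a \right)} = -5$ ($j{\left(a \right)} = \left(-1\right) 3 - 2 = -3 - 2 = -5$)
$\left(206 + j{\left(-6 \right)}\right) - \left(158 + 55\right) = \left(206 - 5\right) - \left(158 + 55\right) = 201 - 213 = -12$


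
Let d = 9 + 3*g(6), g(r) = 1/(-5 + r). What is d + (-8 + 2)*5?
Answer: -18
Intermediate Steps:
d = 12 (d = 9 + 3/(-5 + 6) = 9 + 3/1 = 9 + 3*1 = 9 + 3 = 12)
d + (-8 + 2)*5 = 12 + (-8 + 2)*5 = 12 - 6*5 = 12 - 30 = -18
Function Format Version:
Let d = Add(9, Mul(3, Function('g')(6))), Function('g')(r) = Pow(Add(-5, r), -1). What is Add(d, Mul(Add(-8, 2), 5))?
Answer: -18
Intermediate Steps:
d = 12 (d = Add(9, Mul(3, Pow(Add(-5, 6), -1))) = Add(9, Mul(3, Pow(1, -1))) = Add(9, Mul(3, 1)) = Add(9, 3) = 12)
Add(d, Mul(Add(-8, 2), 5)) = Add(12, Mul(Add(-8, 2), 5)) = Add(12, Mul(-6, 5)) = Add(12, -30) = -18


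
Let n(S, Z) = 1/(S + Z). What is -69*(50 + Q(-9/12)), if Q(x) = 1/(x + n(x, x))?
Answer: -57822/17 ≈ -3401.3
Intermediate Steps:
Q(x) = 1/(x + 1/(2*x)) (Q(x) = 1/(x + 1/(x + x)) = 1/(x + 1/(2*x)))
-69*(50 + Q(-9/12)) = -69*(50 + 2*(-9/12)/(1 + 2*(-9/12)²)) = -69*(50 + 2*(-9*1/12)/(1 + 2*(-9*1/12)²)) = -69*(50 + 2*(-¾)/(1 + 2*(-¾)²)) = -69*(50 + 2*(-¾)/(1 + 2*(9/16))) = -69*(50 + 2*(-¾)/(1 + 9/8)) = -69*(50 + 2*(-¾)/(17/8)) = -69*(50 + 2*(-¾)*(8/17)) = -69*(50 - 12/17) = -69*838/17 = -57822/17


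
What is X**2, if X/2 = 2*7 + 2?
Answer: 1024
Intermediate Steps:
X = 32 (X = 2*(2*7 + 2) = 2*(14 + 2) = 2*16 = 32)
X**2 = 32**2 = 1024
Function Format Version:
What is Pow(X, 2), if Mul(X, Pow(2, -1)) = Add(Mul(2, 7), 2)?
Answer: 1024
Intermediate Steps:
X = 32 (X = Mul(2, Add(Mul(2, 7), 2)) = Mul(2, Add(14, 2)) = Mul(2, 16) = 32)
Pow(X, 2) = Pow(32, 2) = 1024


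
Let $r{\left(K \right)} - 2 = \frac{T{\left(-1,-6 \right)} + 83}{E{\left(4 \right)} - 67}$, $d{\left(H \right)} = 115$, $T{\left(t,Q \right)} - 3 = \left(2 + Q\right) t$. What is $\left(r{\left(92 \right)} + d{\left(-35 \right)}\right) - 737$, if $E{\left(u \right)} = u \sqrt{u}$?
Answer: $- \frac{36670}{59} \approx -621.53$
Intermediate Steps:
$T{\left(t,Q \right)} = 3 + t \left(2 + Q\right)$ ($T{\left(t,Q \right)} = 3 + \left(2 + Q\right) t = 3 + t \left(2 + Q\right)$)
$E{\left(u \right)} = u^{\frac{3}{2}}$
$r{\left(K \right)} = \frac{28}{59}$ ($r{\left(K \right)} = 2 + \frac{\left(3 + 2 \left(-1\right) - -6\right) + 83}{4^{\frac{3}{2}} - 67} = 2 + \frac{\left(3 - 2 + 6\right) + 83}{8 - 67} = 2 + \frac{7 + 83}{-59} = 2 + 90 \left(- \frac{1}{59}\right) = 2 - \frac{90}{59} = \frac{28}{59}$)
$\left(r{\left(92 \right)} + d{\left(-35 \right)}\right) - 737 = \left(\frac{28}{59} + 115\right) - 737 = \frac{6813}{59} - 737 = - \frac{36670}{59}$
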